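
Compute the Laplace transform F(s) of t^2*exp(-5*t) 2/(s + 5) ^3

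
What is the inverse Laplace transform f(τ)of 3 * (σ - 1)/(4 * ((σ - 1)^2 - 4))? 3 * exp(τ) * cosh(2 * τ)/4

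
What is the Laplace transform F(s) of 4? 4/s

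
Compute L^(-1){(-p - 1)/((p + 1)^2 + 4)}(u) -exp(-u)*cos(2*u)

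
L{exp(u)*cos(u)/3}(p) (p - 1)/(3*((p - 1)^2 + 1))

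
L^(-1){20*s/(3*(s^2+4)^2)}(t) 5*t*sin(2*t)/3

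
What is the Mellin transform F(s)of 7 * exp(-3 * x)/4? 7 * gamma(s)/(4 * 3^s)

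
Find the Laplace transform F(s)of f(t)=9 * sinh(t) 9/(s^2 - 1)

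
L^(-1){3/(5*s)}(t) 3/5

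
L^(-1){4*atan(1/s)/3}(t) 4*sin(t)/(3*t)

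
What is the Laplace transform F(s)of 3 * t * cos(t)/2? 3 * (s^2-1)/(2 * (s^2 + 1)^2)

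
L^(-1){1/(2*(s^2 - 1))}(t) sinh(t)/2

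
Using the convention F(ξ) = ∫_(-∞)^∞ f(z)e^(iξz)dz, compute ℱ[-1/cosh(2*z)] -pi/(2*cosh(pi*ξ/4))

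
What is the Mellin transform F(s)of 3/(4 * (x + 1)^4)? gamma(s) * gamma(4 - s)/8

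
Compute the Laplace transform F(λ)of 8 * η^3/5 48/(5 * λ^4)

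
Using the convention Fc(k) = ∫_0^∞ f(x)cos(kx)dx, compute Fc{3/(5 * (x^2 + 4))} 3 * pi * exp(-2 * k)/20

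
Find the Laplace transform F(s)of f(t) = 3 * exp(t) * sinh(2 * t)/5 6/(5 * ((s - 1)^2-4))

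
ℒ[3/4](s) 3/(4 * s)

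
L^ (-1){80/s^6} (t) 2*t^5/3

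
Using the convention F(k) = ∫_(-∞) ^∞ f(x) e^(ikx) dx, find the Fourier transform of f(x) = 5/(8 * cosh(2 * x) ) 5 * pi/(16 * cosh(pi * k/4) ) 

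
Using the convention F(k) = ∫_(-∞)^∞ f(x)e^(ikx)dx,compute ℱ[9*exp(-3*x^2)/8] 3*sqrt(3)*sqrt(pi)*exp(-k^2/12)/8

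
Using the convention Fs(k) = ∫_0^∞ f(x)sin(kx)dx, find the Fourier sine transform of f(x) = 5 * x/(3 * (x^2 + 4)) 5 * pi * exp(-2 * k)/6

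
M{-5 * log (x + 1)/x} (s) 5 * pi * csc (pi * s)/ (s - 1)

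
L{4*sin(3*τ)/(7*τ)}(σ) 4*atan(3/σ)/7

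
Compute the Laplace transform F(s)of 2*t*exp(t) 2/(s - 1)^2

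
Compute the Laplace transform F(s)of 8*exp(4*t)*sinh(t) 8/((s - 4)^2 - 1)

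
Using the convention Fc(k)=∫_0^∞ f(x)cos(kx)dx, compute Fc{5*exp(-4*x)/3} 20/(3*(k^2+16))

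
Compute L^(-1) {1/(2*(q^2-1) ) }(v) sinh(v) /2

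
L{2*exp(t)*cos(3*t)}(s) 2*(s - 1)/((s - 1)^2 + 9)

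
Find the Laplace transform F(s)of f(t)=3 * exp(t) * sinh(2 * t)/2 3/((s - 1)^2-4)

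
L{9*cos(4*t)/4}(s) 9*s/(4*(s^2 + 16))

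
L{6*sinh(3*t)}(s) 18/(s^2-9)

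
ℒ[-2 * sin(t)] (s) -2/(s^2 + 1)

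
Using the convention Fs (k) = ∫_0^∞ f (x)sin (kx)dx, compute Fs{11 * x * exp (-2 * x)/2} 22 * k/ (k^2 + 4)^2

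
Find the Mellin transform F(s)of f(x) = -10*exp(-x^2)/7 -5*gamma(s/2)/7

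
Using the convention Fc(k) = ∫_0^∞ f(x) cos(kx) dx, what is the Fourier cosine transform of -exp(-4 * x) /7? -4/(7 * k^2 + 112) 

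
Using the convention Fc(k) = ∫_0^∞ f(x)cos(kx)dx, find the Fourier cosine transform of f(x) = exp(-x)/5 1/(5*(k^2 + 1))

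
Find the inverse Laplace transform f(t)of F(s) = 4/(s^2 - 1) 4*sinh(t)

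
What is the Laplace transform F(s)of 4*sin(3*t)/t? 4*atan(3/s)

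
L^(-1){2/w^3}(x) x^2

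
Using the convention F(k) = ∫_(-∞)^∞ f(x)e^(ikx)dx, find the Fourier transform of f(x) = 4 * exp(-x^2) 4 * sqrt(pi) * exp(-k^2/4)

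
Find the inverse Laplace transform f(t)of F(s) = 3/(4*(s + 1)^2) 3*t*exp(-t)/4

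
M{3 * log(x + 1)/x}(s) -3 * pi * csc(pi * s)/(s - 1)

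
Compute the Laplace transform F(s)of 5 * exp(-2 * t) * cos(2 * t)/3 5 * (s + 2)/(3 * ((s + 2)^2 + 4))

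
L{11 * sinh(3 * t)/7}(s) 33/(7 * (s^2 - 9))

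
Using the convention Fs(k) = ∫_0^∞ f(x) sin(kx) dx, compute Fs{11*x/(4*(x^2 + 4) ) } 11*pi*exp(-2*k) /8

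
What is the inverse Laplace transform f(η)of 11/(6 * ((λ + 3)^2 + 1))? 11 * exp(-3 * η) * sin(η)/6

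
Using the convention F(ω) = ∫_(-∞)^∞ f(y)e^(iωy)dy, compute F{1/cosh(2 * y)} pi/(2 * cosh(pi * ω/4))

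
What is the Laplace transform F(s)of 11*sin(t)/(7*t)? 11*atan(1/s)/7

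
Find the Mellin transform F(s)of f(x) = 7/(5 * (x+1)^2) -7 * pi * (s - 1)/(5 * sin(pi * s))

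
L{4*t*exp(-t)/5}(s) 4/(5*(s + 1)^2)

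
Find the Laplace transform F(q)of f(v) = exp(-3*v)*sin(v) 1/((q + 3)^2 + 1)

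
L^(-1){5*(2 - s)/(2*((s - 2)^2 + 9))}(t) -5*exp(2*t)*cos(3*t)/2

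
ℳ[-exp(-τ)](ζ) -gamma(ζ)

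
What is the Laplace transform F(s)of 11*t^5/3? 440/s^6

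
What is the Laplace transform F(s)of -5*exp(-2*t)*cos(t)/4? 5*(-s - 2)/(4*((s + 2)^2 + 1))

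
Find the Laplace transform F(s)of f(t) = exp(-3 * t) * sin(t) 1/((s + 3)^2 + 1)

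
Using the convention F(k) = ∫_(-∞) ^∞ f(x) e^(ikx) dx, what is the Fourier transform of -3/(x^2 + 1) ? -3*pi*exp(-Abs(k) ) 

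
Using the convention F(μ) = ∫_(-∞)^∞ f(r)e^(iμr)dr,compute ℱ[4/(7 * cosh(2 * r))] 2 * pi/(7 * cosh(pi * μ/4))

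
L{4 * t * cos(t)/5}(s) 4 * (s^2-1)/(5 * (s^2 + 1)^2)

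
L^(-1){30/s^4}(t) 5*t^3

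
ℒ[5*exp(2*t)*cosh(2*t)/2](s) 5*(s - 2)/(2*s*(s - 4))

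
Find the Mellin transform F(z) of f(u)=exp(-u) gamma(z) 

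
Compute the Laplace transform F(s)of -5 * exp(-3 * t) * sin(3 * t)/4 -15/(4 * (s + 3)^2 + 36)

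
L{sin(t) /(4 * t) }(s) atan(1/s) /4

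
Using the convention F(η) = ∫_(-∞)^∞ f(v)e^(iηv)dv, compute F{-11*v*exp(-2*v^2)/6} -11*sqrt(2)*I*sqrt(pi)*η*exp(-η^2/8)/48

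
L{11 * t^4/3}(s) 88/s^5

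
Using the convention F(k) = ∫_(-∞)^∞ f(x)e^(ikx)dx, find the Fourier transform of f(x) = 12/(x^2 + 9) 4 * pi * exp(-3 * Abs(k))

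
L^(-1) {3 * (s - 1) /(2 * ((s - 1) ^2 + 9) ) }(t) 3 * exp(t) * cos(3 * t) /2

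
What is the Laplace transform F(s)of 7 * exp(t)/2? 7/(2 * (s - 1))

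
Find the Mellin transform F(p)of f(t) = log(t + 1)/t -pi * csc(pi * p)/(p - 1)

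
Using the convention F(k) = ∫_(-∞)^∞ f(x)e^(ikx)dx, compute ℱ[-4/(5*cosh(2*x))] -2*pi/(5*cosh(pi*k/4))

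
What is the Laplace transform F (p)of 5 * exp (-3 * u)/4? 5/ (4 * (p + 3))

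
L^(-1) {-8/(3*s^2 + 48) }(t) -2*sin(4*t) /3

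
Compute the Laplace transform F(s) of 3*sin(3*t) 9/(s^2 + 9) 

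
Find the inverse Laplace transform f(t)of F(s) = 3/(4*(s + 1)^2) 3*t*exp(-t)/4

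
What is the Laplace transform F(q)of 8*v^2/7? 16/(7*q^3)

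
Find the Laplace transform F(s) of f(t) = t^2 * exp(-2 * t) 2/(s + 2) ^3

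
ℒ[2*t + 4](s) 4/s + 2/s^2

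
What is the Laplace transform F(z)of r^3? 6/z^4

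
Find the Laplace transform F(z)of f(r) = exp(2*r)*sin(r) 1/((z - 2)^2 + 1)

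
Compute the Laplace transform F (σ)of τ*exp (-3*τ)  (σ + 3)^ (-2)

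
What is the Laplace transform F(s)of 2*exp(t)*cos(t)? 2*(s - 1)/((s - 1)^2 + 1)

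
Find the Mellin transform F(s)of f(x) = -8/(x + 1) -8 * pi * csc(pi * s)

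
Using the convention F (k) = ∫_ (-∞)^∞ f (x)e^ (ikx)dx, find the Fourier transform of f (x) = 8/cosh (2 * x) 4 * pi/cosh (pi * k/4)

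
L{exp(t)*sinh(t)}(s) 1/(s*(s - 2))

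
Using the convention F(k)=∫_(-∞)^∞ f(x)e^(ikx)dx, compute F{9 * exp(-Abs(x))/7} 18/(7 * (k^2 + 1))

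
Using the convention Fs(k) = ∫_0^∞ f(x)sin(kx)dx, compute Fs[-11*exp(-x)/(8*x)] -11*atan(k)/8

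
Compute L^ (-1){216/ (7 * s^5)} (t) 9 * t^4/7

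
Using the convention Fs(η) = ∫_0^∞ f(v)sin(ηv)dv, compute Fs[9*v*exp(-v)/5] 18*η/(5*(η^2 + 1)^2)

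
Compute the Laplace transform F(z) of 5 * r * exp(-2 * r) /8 5/(8 * (z + 2) ^2) 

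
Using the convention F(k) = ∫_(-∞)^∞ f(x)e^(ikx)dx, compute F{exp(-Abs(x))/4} 1/(2 * (k^2 + 1))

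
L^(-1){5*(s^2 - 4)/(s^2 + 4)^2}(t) 5*t*cos(2*t)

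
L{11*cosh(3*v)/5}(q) 11*q/(5*(q^2-9))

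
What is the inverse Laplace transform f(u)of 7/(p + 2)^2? 7 * u * exp(-2 * u)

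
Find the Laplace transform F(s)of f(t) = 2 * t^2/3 4/(3 * s^3)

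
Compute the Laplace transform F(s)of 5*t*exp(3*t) 5/(s - 3)^2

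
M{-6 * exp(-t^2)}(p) -3 * gamma(p/2)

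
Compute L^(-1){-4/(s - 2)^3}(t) -2*t^2*exp(2*t)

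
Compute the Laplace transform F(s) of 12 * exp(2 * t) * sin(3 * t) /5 36/(5 * ((s - 2) ^2 + 9) ) 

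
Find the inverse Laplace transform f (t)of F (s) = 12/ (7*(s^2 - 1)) 12*sinh (t)/7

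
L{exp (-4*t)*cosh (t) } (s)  (s + 4) / ( (s + 4) ^2 - 1) 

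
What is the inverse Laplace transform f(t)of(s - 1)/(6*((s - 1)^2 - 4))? exp(t)*cosh(2*t)/6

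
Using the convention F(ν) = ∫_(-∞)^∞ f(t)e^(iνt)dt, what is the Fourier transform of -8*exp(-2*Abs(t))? -32/(ν^2 + 4)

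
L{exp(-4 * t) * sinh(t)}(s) 1/((s + 4)^2-1)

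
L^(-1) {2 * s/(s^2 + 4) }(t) 2 * cos(2 * t) 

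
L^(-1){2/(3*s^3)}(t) t^2/3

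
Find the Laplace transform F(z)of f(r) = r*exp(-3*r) (z + 3)^(-2)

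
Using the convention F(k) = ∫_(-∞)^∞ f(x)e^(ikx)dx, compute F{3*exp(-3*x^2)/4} sqrt(3)*sqrt(pi)*exp(-k^2/12)/4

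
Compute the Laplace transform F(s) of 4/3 4/(3 * s) 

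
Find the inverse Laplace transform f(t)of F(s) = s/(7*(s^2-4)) cosh(2*t)/7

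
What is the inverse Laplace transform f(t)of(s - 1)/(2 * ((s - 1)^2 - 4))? exp(t) * cosh(2 * t)/2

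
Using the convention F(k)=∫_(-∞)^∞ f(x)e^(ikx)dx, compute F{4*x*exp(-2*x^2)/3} sqrt(2)*I*sqrt(pi)*k*exp(-k^2/8)/6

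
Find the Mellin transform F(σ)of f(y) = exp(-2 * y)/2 gamma(σ)/(2 * 2^σ)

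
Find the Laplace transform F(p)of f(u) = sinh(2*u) 2/(p^2-4)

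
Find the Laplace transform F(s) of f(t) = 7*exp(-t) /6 7/(6*(s + 1) ) 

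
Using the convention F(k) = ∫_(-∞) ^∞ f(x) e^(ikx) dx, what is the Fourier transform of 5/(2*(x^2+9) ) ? 5*pi*exp(-3*Abs(k) ) /6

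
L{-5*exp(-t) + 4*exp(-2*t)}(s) 4/(s + 2) - 5/(s + 1)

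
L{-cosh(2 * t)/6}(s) -s/(6 * s^2 - 24)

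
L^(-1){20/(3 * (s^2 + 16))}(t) 5 * sin(4 * t)/3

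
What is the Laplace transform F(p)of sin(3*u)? 3/(p^2 + 9)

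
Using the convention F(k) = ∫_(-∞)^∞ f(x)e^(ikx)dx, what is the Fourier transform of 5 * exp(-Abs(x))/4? 5/(2 * (k^2+1))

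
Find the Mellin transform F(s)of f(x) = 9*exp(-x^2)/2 9*gamma(s/2)/4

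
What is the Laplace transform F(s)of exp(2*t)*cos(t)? (s - 2)/((s - 2)^2 + 1)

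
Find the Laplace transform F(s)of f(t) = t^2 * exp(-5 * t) 2/(s + 5)^3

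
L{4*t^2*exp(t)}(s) 8/(s - 1)^3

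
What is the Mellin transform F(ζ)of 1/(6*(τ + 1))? pi*csc(pi*ζ)/6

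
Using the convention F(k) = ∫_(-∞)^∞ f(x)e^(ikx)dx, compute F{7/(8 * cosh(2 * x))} 7 * pi/(16 * cosh(pi * k/4))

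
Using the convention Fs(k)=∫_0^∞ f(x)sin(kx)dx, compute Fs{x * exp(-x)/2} k/(k^2+1)^2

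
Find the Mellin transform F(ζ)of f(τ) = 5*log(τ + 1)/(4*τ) -5*pi*csc(pi*ζ)/(4*ζ - 4)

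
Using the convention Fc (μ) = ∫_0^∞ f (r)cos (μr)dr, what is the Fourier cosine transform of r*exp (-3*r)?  (9 - μ^2)/ (μ^2+9)^2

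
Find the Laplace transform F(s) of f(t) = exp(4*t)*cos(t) (s - 4) /((s - 4) ^2 + 1) 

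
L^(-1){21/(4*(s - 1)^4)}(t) 7*t^3*exp(t)/8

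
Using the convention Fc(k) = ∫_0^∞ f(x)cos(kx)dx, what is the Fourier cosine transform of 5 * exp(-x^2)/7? 5 * sqrt(pi) * exp(-k^2/4)/14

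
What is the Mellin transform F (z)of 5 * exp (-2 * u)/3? 5 * gamma (z)/ (3 * 2^z)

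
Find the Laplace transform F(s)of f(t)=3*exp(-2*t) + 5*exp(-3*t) 5/(s + 3) + 3/(s + 2)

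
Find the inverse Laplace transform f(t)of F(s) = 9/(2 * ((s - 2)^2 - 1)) 9 * exp(2 * t) * sinh(t)/2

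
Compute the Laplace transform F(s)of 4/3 4/(3 * s)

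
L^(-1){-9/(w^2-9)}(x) -3*sinh(3*x)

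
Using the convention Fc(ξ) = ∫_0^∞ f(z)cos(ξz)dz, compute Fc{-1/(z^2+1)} -pi*exp(-ξ)/2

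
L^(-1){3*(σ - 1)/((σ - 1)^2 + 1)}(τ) 3*exp(τ)*cos(τ)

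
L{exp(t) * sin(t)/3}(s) 1/(3 * ((s - 1)^2 + 1))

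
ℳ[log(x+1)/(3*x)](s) -pi*csc(pi*s)/(3*s - 3)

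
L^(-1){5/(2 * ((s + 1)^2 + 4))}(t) 5 * exp(-t) * sin(2 * t)/4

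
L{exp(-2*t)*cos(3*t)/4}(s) (s+2)/(4*((s+2)^2+9))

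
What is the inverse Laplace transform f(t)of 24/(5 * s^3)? 12 * t^2/5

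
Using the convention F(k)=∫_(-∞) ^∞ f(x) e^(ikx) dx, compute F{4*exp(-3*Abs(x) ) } 24/(k^2 + 9) 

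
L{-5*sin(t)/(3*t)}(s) -5*atan(1/s)/3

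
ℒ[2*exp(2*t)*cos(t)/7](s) 2*(s - 2)/(7*((s - 2)^2 + 1))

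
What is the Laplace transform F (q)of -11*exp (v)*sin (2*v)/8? -11/ (4*(q - 1)^2 + 16)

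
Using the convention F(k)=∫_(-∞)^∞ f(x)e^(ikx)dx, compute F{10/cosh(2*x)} 5*pi/cosh(pi*k/4)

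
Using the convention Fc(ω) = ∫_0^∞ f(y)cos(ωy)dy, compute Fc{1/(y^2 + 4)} pi * exp(-2 * ω)/4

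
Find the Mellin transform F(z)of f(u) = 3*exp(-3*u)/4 3^(1 - z)*gamma(z)/4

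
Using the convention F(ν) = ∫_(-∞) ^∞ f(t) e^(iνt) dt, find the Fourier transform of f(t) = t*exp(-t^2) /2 I*sqrt(pi)*ν*exp(-ν^2/4) /4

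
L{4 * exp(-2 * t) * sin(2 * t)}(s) 8/((s + 2)^2 + 4)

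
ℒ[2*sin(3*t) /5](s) 6/(5*(s^2 + 9) ) 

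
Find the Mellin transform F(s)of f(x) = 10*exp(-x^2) 5*gamma(s/2)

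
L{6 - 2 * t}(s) 6/s - 2/s^2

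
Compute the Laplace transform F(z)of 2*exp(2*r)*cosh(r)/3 2*(z - 2)/(3*((z - 2)^2 - 1))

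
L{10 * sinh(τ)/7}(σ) 10/(7 * (σ^2-1))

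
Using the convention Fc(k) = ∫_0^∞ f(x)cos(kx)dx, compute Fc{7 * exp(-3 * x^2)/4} 7 * sqrt(3) * sqrt(pi) * exp(-k^2/12)/24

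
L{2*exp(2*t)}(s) 2/(s - 2)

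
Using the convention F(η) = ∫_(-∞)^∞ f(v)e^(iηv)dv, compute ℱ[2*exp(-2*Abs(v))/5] 8/(5*(η^2 + 4))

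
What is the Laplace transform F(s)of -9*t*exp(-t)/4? -9/(4*(s + 1)^2)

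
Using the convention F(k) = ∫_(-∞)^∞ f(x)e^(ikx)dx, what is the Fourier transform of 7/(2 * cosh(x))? 7 * pi/(2 * cosh(pi * k/2))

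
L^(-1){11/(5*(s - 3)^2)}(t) 11*t*exp(3*t)/5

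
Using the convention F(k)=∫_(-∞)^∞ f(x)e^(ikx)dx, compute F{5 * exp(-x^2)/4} 5 * sqrt(pi) * exp(-k^2/4)/4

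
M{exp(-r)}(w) gamma(w)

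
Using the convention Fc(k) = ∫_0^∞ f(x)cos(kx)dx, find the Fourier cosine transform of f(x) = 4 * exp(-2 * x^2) sqrt(2) * sqrt(pi) * exp(-k^2/8)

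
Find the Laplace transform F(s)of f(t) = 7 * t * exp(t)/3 7/(3 * (s - 1)^2)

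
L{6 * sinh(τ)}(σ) 6/(σ^2 - 1)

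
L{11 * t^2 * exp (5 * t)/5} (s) 22/ (5 * (s - 5)^3)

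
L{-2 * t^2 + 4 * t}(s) 4/s^2 - 4/s^3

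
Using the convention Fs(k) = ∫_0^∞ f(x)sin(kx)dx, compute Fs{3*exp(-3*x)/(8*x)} 3*atan(k/3)/8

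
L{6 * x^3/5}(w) 36/(5 * w^4) 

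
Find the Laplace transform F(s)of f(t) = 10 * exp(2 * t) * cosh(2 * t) 10 * (s - 2)/(s * (s - 4))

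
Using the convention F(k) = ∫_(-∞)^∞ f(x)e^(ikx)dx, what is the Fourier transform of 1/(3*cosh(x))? pi/(3*cosh(pi*k/2))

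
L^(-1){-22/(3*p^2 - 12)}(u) -11*sinh(2*u)/3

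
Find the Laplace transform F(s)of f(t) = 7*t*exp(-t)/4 7/(4*(s+1)^2)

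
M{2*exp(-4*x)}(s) 2^(1 - 2*s)*gamma(s)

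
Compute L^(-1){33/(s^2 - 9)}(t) 11 * sinh(3 * t)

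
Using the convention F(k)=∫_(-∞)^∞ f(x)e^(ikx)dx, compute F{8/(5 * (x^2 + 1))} 8 * pi * exp(-Abs(k))/5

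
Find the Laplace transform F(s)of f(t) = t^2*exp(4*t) 2/(s - 4)^3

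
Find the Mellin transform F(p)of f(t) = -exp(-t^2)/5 -gamma(p/2)/10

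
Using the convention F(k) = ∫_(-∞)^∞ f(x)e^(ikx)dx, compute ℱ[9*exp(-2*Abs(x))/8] 9/(2*(k^2 + 4))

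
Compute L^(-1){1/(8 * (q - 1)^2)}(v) v * exp(v)/8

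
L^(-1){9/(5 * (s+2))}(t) 9 * exp(-2 * t)/5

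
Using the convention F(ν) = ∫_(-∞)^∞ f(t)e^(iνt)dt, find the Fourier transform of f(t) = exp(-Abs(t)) 2/(ν^2+1)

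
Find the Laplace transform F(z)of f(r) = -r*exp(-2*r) -1/(z + 2)^2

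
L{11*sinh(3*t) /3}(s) 11/(s^2 - 9) 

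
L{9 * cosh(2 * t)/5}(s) 9 * s/(5 * (s^2 - 4))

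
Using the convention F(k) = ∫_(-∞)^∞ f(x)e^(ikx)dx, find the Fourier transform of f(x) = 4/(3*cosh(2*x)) 2*pi/(3*cosh(pi*k/4))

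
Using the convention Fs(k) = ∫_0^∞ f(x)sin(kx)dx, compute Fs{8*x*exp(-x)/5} 16*k/(5*(k^2 + 1)^2)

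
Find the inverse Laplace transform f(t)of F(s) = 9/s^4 3*t^3/2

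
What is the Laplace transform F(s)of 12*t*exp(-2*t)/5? 12/(5*(s + 2)^2)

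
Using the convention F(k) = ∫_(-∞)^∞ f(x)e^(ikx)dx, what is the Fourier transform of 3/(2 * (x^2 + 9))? pi * exp(-3 * Abs(k))/2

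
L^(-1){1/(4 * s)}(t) 1/4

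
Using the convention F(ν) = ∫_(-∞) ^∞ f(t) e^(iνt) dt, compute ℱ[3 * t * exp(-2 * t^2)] 3 * sqrt(2) * I * sqrt(pi) * ν * exp(-ν^2/8) /8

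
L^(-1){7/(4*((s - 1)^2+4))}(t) 7*exp(t)*sin(2*t)/8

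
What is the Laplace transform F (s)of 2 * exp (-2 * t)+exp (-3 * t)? 1/ (s+3)+2/ (s+2)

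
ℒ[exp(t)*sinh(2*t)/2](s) 1/((s - 1)^2 - 4)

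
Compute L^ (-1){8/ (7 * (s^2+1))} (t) 8 * sin (t)/7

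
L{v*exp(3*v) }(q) (q - 3) ^(-2) 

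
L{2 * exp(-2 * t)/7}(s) 2/(7 * (s + 2))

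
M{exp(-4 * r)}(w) gamma(w)/4^w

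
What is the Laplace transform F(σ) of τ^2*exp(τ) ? 2/(σ - 1) ^3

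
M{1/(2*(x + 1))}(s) pi*csc(pi*s)/2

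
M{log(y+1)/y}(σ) -pi*csc(pi*σ)/(σ - 1)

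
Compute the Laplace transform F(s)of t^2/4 1/(2 * s^3)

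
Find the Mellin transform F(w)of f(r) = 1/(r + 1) pi*csc(pi*w)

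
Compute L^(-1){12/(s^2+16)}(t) 3*sin(4*t)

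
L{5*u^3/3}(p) 10/p^4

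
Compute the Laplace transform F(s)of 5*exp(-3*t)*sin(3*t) 15/((s+3)^2+9)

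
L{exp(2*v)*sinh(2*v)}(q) 2/(q*(q - 4))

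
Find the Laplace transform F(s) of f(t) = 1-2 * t 1/s - 2/s^2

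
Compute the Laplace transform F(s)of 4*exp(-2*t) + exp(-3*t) 1/(s + 3) + 4/(s + 2)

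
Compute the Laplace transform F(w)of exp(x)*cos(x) (w - 1)/((w - 1)^2 + 1)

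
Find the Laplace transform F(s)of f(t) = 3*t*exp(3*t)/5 3/(5*(s - 3)^2)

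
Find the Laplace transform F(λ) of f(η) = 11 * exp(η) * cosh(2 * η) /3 11 * (λ - 1) /(3 * ((λ - 1) ^2 - 4) ) 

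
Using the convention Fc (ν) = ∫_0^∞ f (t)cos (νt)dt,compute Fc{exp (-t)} 1/ (ν^2 + 1)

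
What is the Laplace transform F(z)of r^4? 24/z^5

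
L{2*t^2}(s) 4/s^3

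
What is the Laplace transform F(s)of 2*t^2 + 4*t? 4/s^2 + 4/s^3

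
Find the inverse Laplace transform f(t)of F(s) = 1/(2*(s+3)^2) t*exp(-3*t)/2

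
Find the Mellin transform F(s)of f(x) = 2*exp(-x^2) gamma(s/2)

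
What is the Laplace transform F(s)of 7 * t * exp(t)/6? 7/(6 * (s - 1)^2)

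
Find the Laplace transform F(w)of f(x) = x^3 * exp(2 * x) 6/(w - 2)^4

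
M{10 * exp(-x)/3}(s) 10 * gamma(s)/3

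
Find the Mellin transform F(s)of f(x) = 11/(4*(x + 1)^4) 11*gamma(s)*gamma(4 - s)/24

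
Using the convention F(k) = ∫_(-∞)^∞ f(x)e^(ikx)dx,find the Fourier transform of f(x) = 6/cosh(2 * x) 3 * pi/cosh(pi * k/4)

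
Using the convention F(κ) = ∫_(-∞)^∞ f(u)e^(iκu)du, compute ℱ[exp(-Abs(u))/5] 2/(5*(κ^2+1))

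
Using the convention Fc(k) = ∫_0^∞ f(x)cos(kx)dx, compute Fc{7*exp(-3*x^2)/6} 7*sqrt(3)*sqrt(pi)*exp(-k^2/12)/36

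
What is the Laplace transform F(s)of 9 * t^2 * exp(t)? 18/(s - 1)^3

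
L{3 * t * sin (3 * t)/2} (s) 9 * s/ (s^2+9)^2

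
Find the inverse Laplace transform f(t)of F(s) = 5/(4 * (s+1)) 5 * exp(-t)/4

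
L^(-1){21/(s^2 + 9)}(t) 7*sin(3*t)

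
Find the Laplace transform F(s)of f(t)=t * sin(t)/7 2 * s/(7 * (s^2 + 1)^2)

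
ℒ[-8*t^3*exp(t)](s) -48/(s - 1)^4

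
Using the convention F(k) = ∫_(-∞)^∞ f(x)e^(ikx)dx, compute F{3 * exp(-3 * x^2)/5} sqrt(3) * sqrt(pi) * exp(-k^2/12)/5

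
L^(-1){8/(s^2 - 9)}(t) 8 * sinh(3 * t)/3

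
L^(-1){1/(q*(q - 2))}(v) exp(v)*sinh(v)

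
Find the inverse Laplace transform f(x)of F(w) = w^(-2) x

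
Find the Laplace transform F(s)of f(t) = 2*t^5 240/s^6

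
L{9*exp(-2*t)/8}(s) 9/(8*(s+2))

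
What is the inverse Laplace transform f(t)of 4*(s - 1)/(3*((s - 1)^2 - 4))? 4*exp(t)*cosh(2*t)/3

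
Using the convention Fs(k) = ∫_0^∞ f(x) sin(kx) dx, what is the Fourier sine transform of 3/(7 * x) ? 3 * pi/14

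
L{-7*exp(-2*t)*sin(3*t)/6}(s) -7/(2*(s + 2)^2 + 18)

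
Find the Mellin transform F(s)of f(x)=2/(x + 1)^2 -2*pi*(s - 1)/sin(pi*s)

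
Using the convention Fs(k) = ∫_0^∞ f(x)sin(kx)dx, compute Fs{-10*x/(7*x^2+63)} -5*pi*exp(-3*k)/7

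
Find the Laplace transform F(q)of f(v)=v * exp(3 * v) (q - 3)^(-2)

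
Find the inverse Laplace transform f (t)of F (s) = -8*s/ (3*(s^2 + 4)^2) -2*t*sin (2*t)/3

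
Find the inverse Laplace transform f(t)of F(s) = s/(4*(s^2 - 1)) cosh(t)/4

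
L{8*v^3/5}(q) 48/(5*q^4)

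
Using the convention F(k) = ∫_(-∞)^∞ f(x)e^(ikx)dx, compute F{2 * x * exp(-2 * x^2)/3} sqrt(2) * I * sqrt(pi) * k * exp(-k^2/8)/12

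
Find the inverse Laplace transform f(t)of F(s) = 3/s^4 t^3/2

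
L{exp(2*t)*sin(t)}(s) 1/((s - 2)^2+1)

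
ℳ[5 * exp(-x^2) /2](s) 5 * gamma(s/2) /4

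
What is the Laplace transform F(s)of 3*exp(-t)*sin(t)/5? 3/(5*((s + 1)^2 + 1))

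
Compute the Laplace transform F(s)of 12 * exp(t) 12/(s - 1)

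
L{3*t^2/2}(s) 3/s^3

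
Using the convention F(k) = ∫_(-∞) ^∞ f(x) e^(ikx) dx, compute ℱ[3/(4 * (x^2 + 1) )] 3 * pi * exp(-Abs(k) ) /4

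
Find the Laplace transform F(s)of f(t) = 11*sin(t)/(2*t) 11*atan(1/s)/2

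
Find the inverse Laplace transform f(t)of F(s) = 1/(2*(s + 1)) exp(-t)/2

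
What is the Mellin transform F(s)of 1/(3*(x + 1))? pi*csc(pi*s)/3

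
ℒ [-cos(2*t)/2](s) -s/(2*s^2 + 8)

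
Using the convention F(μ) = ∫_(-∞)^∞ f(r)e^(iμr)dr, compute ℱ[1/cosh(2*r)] pi/(2*cosh(pi*μ/4))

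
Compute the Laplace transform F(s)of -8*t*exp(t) -8/(s - 1)^2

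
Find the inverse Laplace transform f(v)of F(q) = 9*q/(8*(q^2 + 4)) 9*cos(2*v)/8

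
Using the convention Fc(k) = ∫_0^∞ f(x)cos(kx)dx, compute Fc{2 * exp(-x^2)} sqrt(pi) * exp(-k^2/4)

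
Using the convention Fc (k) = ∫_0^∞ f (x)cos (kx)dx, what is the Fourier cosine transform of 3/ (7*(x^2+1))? 3*pi*exp (-k)/14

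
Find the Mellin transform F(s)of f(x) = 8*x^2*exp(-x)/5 8*gamma(s + 2)/5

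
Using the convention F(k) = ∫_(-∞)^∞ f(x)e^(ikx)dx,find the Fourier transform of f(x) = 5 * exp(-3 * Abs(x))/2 15/(k^2 + 9)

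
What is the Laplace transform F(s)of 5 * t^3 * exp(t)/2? 15/(s - 1)^4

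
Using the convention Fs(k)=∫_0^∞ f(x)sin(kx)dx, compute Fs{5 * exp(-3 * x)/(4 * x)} 5 * atan(k/3)/4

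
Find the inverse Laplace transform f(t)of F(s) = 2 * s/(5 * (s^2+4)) 2 * cos(2 * t)/5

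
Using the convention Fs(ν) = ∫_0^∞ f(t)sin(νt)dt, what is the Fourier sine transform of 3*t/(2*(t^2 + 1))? 3*pi*exp(-ν)/4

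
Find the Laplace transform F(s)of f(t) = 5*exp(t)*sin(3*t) 15/((s - 1)^2+9)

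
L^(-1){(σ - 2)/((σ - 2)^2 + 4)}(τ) exp(2*τ)*cos(2*τ)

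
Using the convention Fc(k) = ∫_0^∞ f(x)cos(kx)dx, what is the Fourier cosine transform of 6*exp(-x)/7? 6/(7*(k^2 + 1))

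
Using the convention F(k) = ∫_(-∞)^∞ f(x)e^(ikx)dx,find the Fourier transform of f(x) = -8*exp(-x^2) -8*sqrt(pi)*exp(-k^2/4)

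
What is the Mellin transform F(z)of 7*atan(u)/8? -7*pi*sec(pi*z/2)/(16*z)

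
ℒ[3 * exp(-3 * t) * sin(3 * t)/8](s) 9/(8 * ((s + 3)^2 + 9))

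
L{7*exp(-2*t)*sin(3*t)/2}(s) 21/(2*((s + 2)^2 + 9))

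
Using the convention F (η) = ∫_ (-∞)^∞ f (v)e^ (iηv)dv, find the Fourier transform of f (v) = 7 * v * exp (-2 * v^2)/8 7 * sqrt (2) * I * sqrt (pi) * η * exp (-η^2/8)/64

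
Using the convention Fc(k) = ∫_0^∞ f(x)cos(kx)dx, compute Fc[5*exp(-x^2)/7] 5*sqrt(pi)*exp(-k^2/4)/14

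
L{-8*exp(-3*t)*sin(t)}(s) -8/((s + 3)^2 + 1)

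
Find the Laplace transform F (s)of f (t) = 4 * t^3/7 24/ (7 * s^4)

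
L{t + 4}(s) s^(-2) + 4/s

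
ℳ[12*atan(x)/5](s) -6*pi*sec(pi*s/2)/(5*s)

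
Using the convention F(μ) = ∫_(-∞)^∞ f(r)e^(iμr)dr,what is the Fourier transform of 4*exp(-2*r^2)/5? 2*sqrt(2)*sqrt(pi)*exp(-μ^2/8)/5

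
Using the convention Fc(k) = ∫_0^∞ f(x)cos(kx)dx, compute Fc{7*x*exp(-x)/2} 7*(1 - k^2)/(2*(k^2 + 1)^2)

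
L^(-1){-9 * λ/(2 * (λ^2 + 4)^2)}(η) -9 * η * sin(2 * η)/8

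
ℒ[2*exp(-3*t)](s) 2/(s + 3)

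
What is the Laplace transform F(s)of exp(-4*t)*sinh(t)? 1/((s+4)^2 - 1)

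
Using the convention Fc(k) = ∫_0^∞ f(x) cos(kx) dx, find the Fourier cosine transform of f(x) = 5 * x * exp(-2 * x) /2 5 * (4 - k^2) /(2 * (k^2 + 4) ^2) 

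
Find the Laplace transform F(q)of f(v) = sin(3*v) 3/(q^2 + 9)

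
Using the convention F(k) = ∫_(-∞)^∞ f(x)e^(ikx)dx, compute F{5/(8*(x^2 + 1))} 5*pi*exp(-Abs(k))/8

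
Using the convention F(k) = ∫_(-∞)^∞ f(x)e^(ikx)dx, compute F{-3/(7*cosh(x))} -3*pi/(7*cosh(pi*k/2))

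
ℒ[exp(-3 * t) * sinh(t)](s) 1/((s + 3)^2 - 1)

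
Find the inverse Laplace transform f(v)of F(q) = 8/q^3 4 * v^2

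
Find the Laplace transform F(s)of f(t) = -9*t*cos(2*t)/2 9*(4 - s^2)/(2*(s^2+4)^2)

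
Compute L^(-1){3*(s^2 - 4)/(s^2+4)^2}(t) 3*t*cos(2*t)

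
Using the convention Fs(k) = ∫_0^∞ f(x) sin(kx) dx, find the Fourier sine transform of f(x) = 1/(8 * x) pi/16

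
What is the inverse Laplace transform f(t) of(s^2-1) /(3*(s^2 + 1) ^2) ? t*cos(t) /3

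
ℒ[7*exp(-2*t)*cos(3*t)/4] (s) 7*(s + 2)/(4*((s + 2)^2 + 9))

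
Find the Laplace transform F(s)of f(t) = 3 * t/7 3/(7 * s^2)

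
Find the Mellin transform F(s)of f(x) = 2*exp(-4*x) 2^(1 - 2*s)*gamma(s)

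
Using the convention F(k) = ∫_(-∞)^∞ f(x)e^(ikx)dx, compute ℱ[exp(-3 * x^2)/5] sqrt(3) * sqrt(pi) * exp(-k^2/12)/15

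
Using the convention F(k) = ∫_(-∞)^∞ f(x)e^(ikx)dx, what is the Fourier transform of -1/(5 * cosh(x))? -pi/(5 * cosh(pi * k/2))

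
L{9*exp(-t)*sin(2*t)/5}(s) 18/(5*((s + 1)^2 + 4))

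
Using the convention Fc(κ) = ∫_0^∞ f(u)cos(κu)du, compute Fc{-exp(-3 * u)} -3/(κ^2 + 9)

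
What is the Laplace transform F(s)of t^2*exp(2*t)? 2/(s - 2)^3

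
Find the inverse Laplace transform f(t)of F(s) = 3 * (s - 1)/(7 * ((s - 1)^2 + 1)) 3 * exp(t) * cos(t)/7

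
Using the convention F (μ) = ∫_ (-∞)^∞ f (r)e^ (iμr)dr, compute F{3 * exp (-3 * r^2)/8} sqrt (3) * sqrt (pi) * exp (-μ^2/12)/8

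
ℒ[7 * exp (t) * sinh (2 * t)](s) 14/ ( (s - 1)^2 - 4)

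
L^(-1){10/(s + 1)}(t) 10*exp(-t)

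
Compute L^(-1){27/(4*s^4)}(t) 9*t^3/8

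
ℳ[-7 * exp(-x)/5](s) -7 * gamma(s)/5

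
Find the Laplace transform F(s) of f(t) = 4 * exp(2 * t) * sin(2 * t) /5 8/(5 * ((s - 2) ^2 + 4) ) 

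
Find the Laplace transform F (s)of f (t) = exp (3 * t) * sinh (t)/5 1/ (5 * ( (s - 3)^2 - 1))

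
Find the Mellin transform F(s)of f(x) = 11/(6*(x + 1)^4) 11*gamma(s)*gamma(4 - s)/36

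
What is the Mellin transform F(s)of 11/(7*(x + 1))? 11*pi*csc(pi*s)/7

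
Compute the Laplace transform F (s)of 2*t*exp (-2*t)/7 2/ (7*(s + 2)^2)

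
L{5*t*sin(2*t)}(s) 20*s/(s^2 + 4)^2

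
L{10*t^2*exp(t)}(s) 20/(s - 1)^3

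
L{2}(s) 2/s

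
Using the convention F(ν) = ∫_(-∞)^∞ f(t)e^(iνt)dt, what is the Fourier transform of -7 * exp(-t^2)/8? -7 * sqrt(pi) * exp(-ν^2/4)/8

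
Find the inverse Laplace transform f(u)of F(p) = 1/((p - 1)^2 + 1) exp(u) * sin(u)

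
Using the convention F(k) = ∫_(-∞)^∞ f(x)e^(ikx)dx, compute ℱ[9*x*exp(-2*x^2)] 9*sqrt(2)*I*sqrt(pi)*k*exp(-k^2/8)/8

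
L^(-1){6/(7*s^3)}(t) 3*t^2/7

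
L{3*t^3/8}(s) 9/(4*s^4)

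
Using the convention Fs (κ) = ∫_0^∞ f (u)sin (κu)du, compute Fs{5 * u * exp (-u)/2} 5 * κ/ (κ^2+1)^2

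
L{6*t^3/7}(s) 36/(7*s^4)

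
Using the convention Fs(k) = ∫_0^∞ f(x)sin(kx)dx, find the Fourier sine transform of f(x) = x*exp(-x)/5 2*k/(5*(k^2 + 1)^2)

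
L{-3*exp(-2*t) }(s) -3/(s + 2) 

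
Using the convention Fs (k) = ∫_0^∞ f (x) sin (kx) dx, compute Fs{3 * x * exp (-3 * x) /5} 18 * k/ (5 * (k^2 + 9) ^2) 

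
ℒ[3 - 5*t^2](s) 3/s - 10/s^3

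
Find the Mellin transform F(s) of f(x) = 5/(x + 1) 5 * pi * csc(pi * s) 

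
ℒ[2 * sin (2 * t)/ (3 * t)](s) 2 * atan (2/s)/3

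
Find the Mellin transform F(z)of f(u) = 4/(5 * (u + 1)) 4 * pi * csc(pi * z)/5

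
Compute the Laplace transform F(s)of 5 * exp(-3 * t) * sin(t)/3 5/(3 * ((s + 3)^2 + 1))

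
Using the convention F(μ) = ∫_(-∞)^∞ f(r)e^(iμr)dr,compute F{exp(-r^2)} sqrt(pi) * exp(-μ^2/4)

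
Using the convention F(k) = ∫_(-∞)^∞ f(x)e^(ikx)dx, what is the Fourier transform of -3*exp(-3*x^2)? -sqrt(3)*sqrt(pi)*exp(-k^2/12)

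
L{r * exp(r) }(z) (z - 1) ^(-2) 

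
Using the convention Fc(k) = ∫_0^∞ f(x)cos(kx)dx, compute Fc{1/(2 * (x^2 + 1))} pi * exp(-k)/4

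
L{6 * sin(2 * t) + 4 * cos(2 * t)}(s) 12/(s^2 + 4) + 4 * s/(s^2 + 4)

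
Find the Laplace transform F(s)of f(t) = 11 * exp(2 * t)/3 11/(3 * (s - 2))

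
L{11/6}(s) 11/(6 * s)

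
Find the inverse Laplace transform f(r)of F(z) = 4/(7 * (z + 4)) 4 * exp(-4 * r)/7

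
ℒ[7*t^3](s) 42/s^4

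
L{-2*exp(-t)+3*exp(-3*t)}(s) 3/(s+3)-2/(s+1)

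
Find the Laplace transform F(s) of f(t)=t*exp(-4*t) (s + 4) ^(-2) 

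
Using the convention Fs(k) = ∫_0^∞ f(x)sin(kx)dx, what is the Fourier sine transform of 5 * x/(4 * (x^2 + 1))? 5 * pi * exp(-k)/8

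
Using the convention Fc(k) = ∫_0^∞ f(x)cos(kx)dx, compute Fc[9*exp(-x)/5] 9/(5*(k^2+1))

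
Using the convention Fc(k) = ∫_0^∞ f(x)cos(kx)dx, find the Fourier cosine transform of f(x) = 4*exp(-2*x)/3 8/(3*(k^2+4))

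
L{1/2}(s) 1/(2 * s)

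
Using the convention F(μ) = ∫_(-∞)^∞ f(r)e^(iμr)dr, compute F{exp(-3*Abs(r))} 6/(μ^2 + 9)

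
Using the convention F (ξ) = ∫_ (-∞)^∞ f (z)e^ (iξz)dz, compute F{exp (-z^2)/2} sqrt (pi) * exp (-ξ^2/4)/2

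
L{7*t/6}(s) 7/(6*s^2)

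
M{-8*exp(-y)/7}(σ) -8*gamma(σ)/7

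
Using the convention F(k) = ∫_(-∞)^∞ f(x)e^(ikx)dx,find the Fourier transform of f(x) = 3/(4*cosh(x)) 3*pi/(4*cosh(pi*k/2))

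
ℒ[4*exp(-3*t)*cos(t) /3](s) 4*(s+3) /(3*((s+3) ^2+1) ) 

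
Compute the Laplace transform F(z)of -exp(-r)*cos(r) (-z - 1)/((z+1)^2+1)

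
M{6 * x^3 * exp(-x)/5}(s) 6 * gamma(s + 3)/5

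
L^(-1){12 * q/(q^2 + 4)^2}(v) 3 * v * sin(2 * v)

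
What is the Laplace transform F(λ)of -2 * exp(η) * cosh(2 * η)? 2 * (1 - λ)/((λ - 1)^2-4)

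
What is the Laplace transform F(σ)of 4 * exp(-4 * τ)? 4/(σ + 4)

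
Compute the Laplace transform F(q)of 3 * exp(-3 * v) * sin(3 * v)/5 9/(5 * ((q + 3)^2 + 9))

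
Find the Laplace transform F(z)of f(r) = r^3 6/z^4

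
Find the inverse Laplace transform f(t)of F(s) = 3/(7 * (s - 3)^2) 3 * t * exp(3 * t)/7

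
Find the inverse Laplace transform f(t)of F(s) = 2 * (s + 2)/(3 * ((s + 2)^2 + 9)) 2 * exp(-2 * t) * cos(3 * t)/3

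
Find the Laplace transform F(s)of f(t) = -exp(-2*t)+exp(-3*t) 1/(s+3) - 1/(s+2)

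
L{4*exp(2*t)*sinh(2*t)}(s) 8/(s*(s - 4))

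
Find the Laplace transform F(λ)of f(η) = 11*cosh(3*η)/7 11*λ/(7*(λ^2-9))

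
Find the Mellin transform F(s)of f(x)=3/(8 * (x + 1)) 3 * pi * csc(pi * s)/8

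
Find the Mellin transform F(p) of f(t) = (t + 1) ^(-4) gamma(p) * gamma(4 - p) /6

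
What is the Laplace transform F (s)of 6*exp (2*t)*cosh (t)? 6*(s - 2)/ ( (s - 2)^2 - 1)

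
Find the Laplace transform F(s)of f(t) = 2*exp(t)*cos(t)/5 2*(s - 1)/(5*((s - 1)^2 + 1))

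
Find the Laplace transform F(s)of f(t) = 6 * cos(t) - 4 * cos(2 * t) 6 * s/(s^2 + 1) - 4 * s/(s^2 + 4)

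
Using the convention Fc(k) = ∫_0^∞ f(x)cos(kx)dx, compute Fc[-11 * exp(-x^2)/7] -11 * sqrt(pi) * exp(-k^2/4)/14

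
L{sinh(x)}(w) 1/(w^2 - 1)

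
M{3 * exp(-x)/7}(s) 3 * gamma(s)/7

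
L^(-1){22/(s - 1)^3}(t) 11 * t^2 * exp(t)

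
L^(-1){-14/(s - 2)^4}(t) -7*t^3*exp(2*t)/3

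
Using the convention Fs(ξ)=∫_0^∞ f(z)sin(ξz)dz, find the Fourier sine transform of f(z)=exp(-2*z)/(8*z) atan(ξ/2)/8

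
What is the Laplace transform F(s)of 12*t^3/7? 72/(7*s^4)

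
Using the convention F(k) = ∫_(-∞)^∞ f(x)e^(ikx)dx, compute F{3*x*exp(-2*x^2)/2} 3*sqrt(2)*I*sqrt(pi)*k*exp(-k^2/8)/16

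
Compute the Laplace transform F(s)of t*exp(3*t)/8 1/(8*(s - 3)^2)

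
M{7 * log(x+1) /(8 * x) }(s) -7 * pi * csc(pi * s) /(8 * s - 8) 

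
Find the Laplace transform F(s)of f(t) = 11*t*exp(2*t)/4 11/(4*(s - 2)^2)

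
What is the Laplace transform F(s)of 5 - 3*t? 5/s - 3/s^2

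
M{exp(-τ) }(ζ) gamma(ζ) 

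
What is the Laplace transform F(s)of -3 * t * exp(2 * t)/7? -3/(7 * (s - 2)^2)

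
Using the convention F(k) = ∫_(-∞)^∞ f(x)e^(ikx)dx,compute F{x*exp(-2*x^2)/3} sqrt(2)*I*sqrt(pi)*k*exp(-k^2/8)/24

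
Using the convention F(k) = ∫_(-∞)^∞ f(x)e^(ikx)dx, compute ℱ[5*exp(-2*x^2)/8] 5*sqrt(2)*sqrt(pi)*exp(-k^2/8)/16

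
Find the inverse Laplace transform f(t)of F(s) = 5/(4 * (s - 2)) 5 * exp(2 * t)/4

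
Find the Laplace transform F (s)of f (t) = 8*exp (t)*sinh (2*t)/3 16/ (3*( (s - 1)^2 - 4))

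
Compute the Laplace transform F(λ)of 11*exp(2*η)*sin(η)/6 11/(6*((λ - 2)^2 + 1))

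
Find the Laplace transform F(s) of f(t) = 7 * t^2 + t 14/s^3 + s^(-2) 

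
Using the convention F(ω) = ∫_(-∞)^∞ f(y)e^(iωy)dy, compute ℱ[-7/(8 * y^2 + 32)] -7 * pi * exp(-2 * Abs(ω))/16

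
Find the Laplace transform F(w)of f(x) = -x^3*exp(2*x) -6/(w - 2)^4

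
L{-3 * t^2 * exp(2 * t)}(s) -6/(s - 2)^3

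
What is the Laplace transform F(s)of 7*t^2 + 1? 14/s^3 + 1/s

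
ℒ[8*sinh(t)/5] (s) 8/(5*(s^2 - 1))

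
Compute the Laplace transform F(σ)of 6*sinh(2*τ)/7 12/(7*(σ^2 - 4))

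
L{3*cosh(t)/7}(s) 3*s/(7*(s^2 - 1))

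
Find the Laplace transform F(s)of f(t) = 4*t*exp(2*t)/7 4/(7*(s - 2)^2)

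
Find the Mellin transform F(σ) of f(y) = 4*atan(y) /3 -2*pi*sec(pi*σ/2) /(3*σ) 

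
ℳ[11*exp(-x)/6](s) 11*gamma(s)/6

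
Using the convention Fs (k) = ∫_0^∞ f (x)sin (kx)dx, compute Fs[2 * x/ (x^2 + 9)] pi * exp (-3 * k)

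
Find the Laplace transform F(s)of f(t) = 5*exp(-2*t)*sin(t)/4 5/(4*((s + 2)^2 + 1))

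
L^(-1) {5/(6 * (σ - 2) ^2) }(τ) 5 * τ * exp(2 * τ) /6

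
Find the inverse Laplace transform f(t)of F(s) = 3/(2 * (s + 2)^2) 3 * t * exp(-2 * t)/2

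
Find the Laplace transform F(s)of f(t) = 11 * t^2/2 11/s^3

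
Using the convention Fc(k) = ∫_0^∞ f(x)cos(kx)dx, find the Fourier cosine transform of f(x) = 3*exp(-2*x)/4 3/(2*(k^2 + 4))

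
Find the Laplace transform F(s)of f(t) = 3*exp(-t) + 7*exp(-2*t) 7/(s + 2) + 3/(s + 1)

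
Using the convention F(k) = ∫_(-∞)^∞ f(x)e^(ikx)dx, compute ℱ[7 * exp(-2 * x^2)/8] 7 * sqrt(2) * sqrt(pi) * exp(-k^2/8)/16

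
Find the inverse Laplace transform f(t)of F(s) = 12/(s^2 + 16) 3 * sin(4 * t)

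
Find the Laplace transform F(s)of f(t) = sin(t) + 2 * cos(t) 1/(s^2 + 1) + 2 * s/(s^2 + 1)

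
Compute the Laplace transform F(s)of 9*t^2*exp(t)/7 18/(7*(s - 1)^3)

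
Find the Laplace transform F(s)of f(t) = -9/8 -9/(8 * s)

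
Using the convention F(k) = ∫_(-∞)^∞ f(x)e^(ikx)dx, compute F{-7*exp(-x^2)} -7*sqrt(pi)*exp(-k^2/4)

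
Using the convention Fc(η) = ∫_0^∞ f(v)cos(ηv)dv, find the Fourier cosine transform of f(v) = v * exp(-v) (1 - η^2)/(η^2+1)^2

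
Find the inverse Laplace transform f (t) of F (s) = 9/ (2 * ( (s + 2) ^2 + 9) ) 3 * exp (-2 * t) * sin (3 * t) /2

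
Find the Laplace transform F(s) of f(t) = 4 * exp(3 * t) 4/(s - 3) 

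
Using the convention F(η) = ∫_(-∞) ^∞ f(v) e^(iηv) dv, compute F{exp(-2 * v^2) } sqrt(2) * sqrt(pi) * exp(-η^2/8) /2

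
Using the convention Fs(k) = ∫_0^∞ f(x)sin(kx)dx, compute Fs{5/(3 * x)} 5 * pi/6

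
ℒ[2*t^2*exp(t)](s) 4/(s - 1)^3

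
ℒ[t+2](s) 2/s+s^(-2)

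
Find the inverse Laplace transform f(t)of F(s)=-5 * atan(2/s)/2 -5 * sin(2 * t)/(2 * t)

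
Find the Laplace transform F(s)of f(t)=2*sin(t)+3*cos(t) 2/(s^2+1)+3*s/(s^2+1)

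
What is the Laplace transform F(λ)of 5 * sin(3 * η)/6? 5/(2 * (λ^2+9))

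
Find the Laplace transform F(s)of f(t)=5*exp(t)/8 5/(8*(s - 1))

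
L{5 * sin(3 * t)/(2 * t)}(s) 5 * atan(3/s)/2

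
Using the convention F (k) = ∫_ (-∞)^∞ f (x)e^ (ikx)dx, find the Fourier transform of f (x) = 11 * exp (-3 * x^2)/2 11 * sqrt (3) * sqrt (pi) * exp (-k^2/12)/6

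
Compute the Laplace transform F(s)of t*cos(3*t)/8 (s^2 - 9)/(8*(s^2 + 9)^2)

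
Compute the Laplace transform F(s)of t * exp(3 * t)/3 1/(3 * (s - 3)^2)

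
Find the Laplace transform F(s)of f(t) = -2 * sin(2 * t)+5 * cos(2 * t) 5 * s/(s^2+4) - 4/(s^2+4)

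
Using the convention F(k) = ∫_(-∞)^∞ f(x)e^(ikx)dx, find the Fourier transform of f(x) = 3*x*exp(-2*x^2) 3*sqrt(2)*I*sqrt(pi)*k*exp(-k^2/8)/8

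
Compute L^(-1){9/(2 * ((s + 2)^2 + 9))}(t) 3 * exp(-2 * t) * sin(3 * t)/2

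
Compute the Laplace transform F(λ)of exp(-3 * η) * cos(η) (λ + 3)/((λ + 3)^2 + 1)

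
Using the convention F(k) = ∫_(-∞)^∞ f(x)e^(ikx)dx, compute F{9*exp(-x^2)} 9*sqrt(pi)*exp(-k^2/4)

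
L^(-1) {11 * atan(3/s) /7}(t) 11 * sin(3 * t) /(7 * t) 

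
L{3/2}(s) 3/(2 * s)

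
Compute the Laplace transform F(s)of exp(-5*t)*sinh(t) 1/((s + 5)^2 - 1)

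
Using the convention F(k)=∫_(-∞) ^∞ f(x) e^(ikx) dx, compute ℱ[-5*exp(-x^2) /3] -5*sqrt(pi)*exp(-k^2/4) /3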